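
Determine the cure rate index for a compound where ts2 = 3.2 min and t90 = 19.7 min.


CRI = 100 / (t90 - ts2)
= 100 / (19.7 - 3.2)
= 100 / 16.5
= 6.06 min^-1

6.06 min^-1


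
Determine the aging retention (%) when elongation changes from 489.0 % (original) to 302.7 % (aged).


Retention = aged / original * 100
= 302.7 / 489.0 * 100
= 61.9%

61.9%


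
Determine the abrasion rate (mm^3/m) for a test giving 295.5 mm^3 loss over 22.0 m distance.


Rate = volume_loss / distance
= 295.5 / 22.0
= 13.432 mm^3/m

13.432 mm^3/m


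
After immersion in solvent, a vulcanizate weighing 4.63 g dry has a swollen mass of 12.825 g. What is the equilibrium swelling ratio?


Q = W_swollen / W_dry
Q = 12.825 / 4.63
Q = 2.77

Q = 2.77


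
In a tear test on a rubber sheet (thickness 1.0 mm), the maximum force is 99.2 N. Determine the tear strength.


Tear strength = force / thickness
= 99.2 / 1.0
= 99.2 N/mm

99.2 N/mm


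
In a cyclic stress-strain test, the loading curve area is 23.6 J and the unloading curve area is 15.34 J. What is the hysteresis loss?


Hysteresis loss = loading - unloading
= 23.6 - 15.34
= 8.26 J

8.26 J


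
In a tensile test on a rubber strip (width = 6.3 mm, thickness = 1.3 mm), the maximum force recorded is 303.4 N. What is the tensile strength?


Area = width * thickness = 6.3 * 1.3 = 8.19 mm^2
TS = force / area = 303.4 / 8.19 = 37.05 MPa

37.05 MPa


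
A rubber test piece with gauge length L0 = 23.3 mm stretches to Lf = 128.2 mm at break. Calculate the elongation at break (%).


Elongation = (Lf - L0) / L0 * 100
= (128.2 - 23.3) / 23.3 * 100
= 104.9 / 23.3 * 100
= 450.2%

450.2%


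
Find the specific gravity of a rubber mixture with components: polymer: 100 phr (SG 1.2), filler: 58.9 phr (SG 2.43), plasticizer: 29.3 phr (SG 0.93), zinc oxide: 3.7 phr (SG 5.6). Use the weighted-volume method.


Sum of weights = 191.9
Volume contributions:
  polymer: 100/1.2 = 83.3333
  filler: 58.9/2.43 = 24.2387
  plasticizer: 29.3/0.93 = 31.5054
  zinc oxide: 3.7/5.6 = 0.6607
Sum of volumes = 139.7381
SG = 191.9 / 139.7381 = 1.373

SG = 1.373


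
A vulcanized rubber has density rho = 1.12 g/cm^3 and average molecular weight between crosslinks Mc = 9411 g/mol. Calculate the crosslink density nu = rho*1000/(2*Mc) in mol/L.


nu = rho * 1000 / (2 * Mc)
nu = 1.12 * 1000 / (2 * 9411)
nu = 1120.0 / 18822
nu = 0.0595 mol/L

0.0595 mol/L


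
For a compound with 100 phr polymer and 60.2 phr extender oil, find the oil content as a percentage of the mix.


Oil % = oil / (100 + oil) * 100
= 60.2 / (100 + 60.2) * 100
= 60.2 / 160.2 * 100
= 37.58%

37.58%


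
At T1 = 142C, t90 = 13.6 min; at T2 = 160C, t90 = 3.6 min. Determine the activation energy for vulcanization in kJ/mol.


T1 = 415.15 K, T2 = 433.15 K
1/T1 - 1/T2 = 1.0010e-04
ln(t1/t2) = ln(13.6/3.6) = 1.3291
Ea = 8.314 * 1.3291 / 1.0010e-04 = 110395.2227 J/mol
Ea = 110.4 kJ/mol

110.4 kJ/mol


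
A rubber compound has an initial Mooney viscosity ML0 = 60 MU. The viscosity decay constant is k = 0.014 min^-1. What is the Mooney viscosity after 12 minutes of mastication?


ML = ML0 * exp(-k * t)
ML = 60 * exp(-0.014 * 12)
ML = 60 * 0.8454
ML = 50.72 MU

50.72 MU


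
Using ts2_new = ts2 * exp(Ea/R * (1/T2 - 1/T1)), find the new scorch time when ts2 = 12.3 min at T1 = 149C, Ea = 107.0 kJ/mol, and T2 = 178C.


Convert temperatures: T1 = 149 + 273.15 = 422.15 K, T2 = 178 + 273.15 = 451.15 K
ts2_new = 12.3 * exp(107000 / 8.314 * (1/451.15 - 1/422.15))
1/T2 - 1/T1 = -1.5227e-04
ts2_new = 1.73 min

1.73 min


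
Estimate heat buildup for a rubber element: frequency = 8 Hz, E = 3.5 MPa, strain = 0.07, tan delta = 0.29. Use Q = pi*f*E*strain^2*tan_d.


Q = pi * f * E * strain^2 * tan_d
= pi * 8 * 3.5 * 0.07^2 * 0.29
= pi * 8 * 3.5 * 0.0049 * 0.29
= 0.1250

Q = 0.1250


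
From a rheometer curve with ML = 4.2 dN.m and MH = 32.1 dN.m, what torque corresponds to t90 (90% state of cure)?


M90 = ML + 0.9 * (MH - ML)
M90 = 4.2 + 0.9 * (32.1 - 4.2)
M90 = 4.2 + 0.9 * 27.9
M90 = 29.31 dN.m

29.31 dN.m


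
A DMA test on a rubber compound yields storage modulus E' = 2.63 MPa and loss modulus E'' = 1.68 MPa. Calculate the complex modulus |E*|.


|E*| = sqrt(E'^2 + E''^2)
= sqrt(2.63^2 + 1.68^2)
= sqrt(6.9169 + 2.8224)
= 3.121 MPa

3.121 MPa


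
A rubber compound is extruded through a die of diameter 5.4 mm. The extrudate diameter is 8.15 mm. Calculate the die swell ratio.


Die swell ratio = D_extrudate / D_die
= 8.15 / 5.4
= 1.509

Die swell = 1.509


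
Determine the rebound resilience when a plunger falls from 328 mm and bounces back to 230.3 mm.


Resilience = h_rebound / h_drop * 100
= 230.3 / 328 * 100
= 70.2%

70.2%


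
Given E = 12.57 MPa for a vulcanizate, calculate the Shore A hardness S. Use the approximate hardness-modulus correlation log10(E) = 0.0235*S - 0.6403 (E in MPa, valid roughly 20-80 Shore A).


log10(E) = 0.0235*S - 0.6403  =>  S = (log10(E) + 0.6403) / 0.0235
log10(12.57) = 1.099335
S = (1.099335 + 0.6403) / 0.0235 = 1.739635 / 0.0235
S = 74.0

Shore A = 74.0


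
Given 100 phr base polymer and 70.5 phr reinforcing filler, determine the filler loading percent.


Filler % = filler / (rubber + filler) * 100
= 70.5 / (100 + 70.5) * 100
= 70.5 / 170.5 * 100
= 41.35%

41.35%


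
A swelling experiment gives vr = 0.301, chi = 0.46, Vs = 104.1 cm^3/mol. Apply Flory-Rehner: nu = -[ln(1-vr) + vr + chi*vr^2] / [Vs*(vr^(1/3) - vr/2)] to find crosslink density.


ln(1 - vr) = ln(1 - 0.301) = -0.3581
Numerator = -((-0.3581) + 0.301 + 0.46 * 0.301^2) = 0.0154
Denominator = 104.1 * (0.301^(1/3) - 0.301/2) = 54.0983
nu = 0.0154 / 54.0983 = 2.8519e-04 mol/cm^3

2.8519e-04 mol/cm^3


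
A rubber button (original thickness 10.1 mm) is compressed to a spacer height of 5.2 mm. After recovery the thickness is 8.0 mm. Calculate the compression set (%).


CS = (t0 - recovered) / (t0 - ts) * 100
= (10.1 - 8.0) / (10.1 - 5.2) * 100
= 2.1 / 4.9 * 100
= 42.9%

42.9%


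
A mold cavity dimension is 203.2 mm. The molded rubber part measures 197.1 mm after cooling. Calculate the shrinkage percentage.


Shrinkage = (mold - part) / mold * 100
= (203.2 - 197.1) / 203.2 * 100
= 6.1 / 203.2 * 100
= 3.0%

3.0%


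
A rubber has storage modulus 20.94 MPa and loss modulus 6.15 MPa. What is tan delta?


tan delta = E'' / E'
= 6.15 / 20.94
= 0.2937

tan delta = 0.2937


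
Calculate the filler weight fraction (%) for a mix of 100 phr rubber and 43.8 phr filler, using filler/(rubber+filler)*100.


Filler % = filler / (rubber + filler) * 100
= 43.8 / (100 + 43.8) * 100
= 43.8 / 143.8 * 100
= 30.46%

30.46%


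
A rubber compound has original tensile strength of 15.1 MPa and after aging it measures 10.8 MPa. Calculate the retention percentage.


Retention = aged / original * 100
= 10.8 / 15.1 * 100
= 71.5%

71.5%


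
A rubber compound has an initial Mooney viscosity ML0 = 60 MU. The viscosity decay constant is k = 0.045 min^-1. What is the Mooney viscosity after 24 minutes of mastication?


ML = ML0 * exp(-k * t)
ML = 60 * exp(-0.045 * 24)
ML = 60 * 0.3396
ML = 20.38 MU

20.38 MU


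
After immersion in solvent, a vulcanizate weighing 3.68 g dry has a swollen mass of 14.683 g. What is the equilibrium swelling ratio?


Q = W_swollen / W_dry
Q = 14.683 / 3.68
Q = 3.99

Q = 3.99


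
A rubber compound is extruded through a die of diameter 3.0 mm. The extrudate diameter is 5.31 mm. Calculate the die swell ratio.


Die swell ratio = D_extrudate / D_die
= 5.31 / 3.0
= 1.77

Die swell = 1.77


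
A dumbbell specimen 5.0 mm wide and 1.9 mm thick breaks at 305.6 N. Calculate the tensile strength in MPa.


Area = width * thickness = 5.0 * 1.9 = 9.5 mm^2
TS = force / area = 305.6 / 9.5 = 32.17 MPa

32.17 MPa


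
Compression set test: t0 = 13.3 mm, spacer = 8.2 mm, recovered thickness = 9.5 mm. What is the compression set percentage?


CS = (t0 - recovered) / (t0 - ts) * 100
= (13.3 - 9.5) / (13.3 - 8.2) * 100
= 3.8 / 5.1 * 100
= 74.5%

74.5%


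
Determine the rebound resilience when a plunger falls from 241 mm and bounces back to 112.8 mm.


Resilience = h_rebound / h_drop * 100
= 112.8 / 241 * 100
= 46.8%

46.8%


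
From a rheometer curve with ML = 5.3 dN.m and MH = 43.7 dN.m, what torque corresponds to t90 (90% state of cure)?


M90 = ML + 0.9 * (MH - ML)
M90 = 5.3 + 0.9 * (43.7 - 5.3)
M90 = 5.3 + 0.9 * 38.4
M90 = 39.86 dN.m

39.86 dN.m


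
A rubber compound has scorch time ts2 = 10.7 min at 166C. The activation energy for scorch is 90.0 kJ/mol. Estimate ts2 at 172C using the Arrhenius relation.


Convert temperatures: T1 = 166 + 273.15 = 439.15 K, T2 = 172 + 273.15 = 445.15 K
ts2_new = 10.7 * exp(90000 / 8.314 * (1/445.15 - 1/439.15))
1/T2 - 1/T1 = -3.0692e-05
ts2_new = 7.68 min

7.68 min


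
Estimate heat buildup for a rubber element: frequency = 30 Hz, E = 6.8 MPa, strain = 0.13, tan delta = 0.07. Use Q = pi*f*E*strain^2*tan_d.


Q = pi * f * E * strain^2 * tan_d
= pi * 30 * 6.8 * 0.13^2 * 0.07
= pi * 30 * 6.8 * 0.0169 * 0.07
= 0.7582

Q = 0.7582


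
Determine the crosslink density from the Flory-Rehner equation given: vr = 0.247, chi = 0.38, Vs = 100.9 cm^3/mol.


ln(1 - vr) = ln(1 - 0.247) = -0.2837
Numerator = -((-0.2837) + 0.247 + 0.38 * 0.247^2) = 0.0135
Denominator = 100.9 * (0.247^(1/3) - 0.247/2) = 50.8466
nu = 0.0135 / 50.8466 = 2.6563e-04 mol/cm^3

2.6563e-04 mol/cm^3


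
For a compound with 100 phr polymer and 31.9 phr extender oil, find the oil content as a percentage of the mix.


Oil % = oil / (100 + oil) * 100
= 31.9 / (100 + 31.9) * 100
= 31.9 / 131.9 * 100
= 24.18%

24.18%


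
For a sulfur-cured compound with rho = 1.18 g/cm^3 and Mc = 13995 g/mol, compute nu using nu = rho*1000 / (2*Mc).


nu = rho * 1000 / (2 * Mc)
nu = 1.18 * 1000 / (2 * 13995)
nu = 1180.0 / 27990
nu = 0.0422 mol/L

0.0422 mol/L


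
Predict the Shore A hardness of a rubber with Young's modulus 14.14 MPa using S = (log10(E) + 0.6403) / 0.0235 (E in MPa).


log10(E) = 0.0235*S - 0.6403  =>  S = (log10(E) + 0.6403) / 0.0235
log10(14.14) = 1.150449
S = (1.150449 + 0.6403) / 0.0235 = 1.790749 / 0.0235
S = 76.2

Shore A = 76.2


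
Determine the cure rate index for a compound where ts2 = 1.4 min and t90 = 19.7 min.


CRI = 100 / (t90 - ts2)
= 100 / (19.7 - 1.4)
= 100 / 18.3
= 5.46 min^-1

5.46 min^-1


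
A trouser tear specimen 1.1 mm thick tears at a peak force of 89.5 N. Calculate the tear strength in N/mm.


Tear strength = force / thickness
= 89.5 / 1.1
= 81.36 N/mm

81.36 N/mm


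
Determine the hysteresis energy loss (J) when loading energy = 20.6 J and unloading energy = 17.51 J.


Hysteresis loss = loading - unloading
= 20.6 - 17.51
= 3.09 J

3.09 J


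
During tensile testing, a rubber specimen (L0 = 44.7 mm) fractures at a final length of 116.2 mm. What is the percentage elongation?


Elongation = (Lf - L0) / L0 * 100
= (116.2 - 44.7) / 44.7 * 100
= 71.5 / 44.7 * 100
= 160.0%

160.0%


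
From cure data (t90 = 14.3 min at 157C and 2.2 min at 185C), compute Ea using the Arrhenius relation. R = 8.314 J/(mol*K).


T1 = 430.15 K, T2 = 458.15 K
1/T1 - 1/T2 = 1.4208e-04
ln(t1/t2) = ln(14.3/2.2) = 1.8718
Ea = 8.314 * 1.8718 / 1.4208e-04 = 109531.6311 J/mol
Ea = 109.53 kJ/mol

109.53 kJ/mol


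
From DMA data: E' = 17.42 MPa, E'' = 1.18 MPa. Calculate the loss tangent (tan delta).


tan delta = E'' / E'
= 1.18 / 17.42
= 0.0677

tan delta = 0.0677


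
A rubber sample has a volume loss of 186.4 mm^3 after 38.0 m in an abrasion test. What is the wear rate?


Rate = volume_loss / distance
= 186.4 / 38.0
= 4.905 mm^3/m

4.905 mm^3/m


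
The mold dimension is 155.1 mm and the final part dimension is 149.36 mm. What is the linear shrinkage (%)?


Shrinkage = (mold - part) / mold * 100
= (155.1 - 149.36) / 155.1 * 100
= 5.74 / 155.1 * 100
= 3.7%

3.7%


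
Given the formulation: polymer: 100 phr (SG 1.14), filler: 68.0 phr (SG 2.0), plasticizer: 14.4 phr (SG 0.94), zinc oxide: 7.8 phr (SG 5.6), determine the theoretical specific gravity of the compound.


Sum of weights = 190.2
Volume contributions:
  polymer: 100/1.14 = 87.7193
  filler: 68.0/2.0 = 34.0000
  plasticizer: 14.4/0.94 = 15.3191
  zinc oxide: 7.8/5.6 = 1.3929
Sum of volumes = 138.4313
SG = 190.2 / 138.4313 = 1.374

SG = 1.374


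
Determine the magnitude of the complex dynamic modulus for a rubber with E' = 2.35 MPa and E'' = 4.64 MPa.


|E*| = sqrt(E'^2 + E''^2)
= sqrt(2.35^2 + 4.64^2)
= sqrt(5.5225 + 21.5296)
= 5.201 MPa

5.201 MPa


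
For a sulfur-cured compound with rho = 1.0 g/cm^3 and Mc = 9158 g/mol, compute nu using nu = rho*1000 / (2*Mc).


nu = rho * 1000 / (2 * Mc)
nu = 1.0 * 1000 / (2 * 9158)
nu = 1000.0 / 18316
nu = 0.0546 mol/L

0.0546 mol/L


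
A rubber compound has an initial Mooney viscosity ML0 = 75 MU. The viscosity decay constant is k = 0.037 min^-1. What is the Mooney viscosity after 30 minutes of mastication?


ML = ML0 * exp(-k * t)
ML = 75 * exp(-0.037 * 30)
ML = 75 * 0.3296
ML = 24.72 MU

24.72 MU


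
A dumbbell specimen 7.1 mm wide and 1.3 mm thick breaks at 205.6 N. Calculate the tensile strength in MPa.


Area = width * thickness = 7.1 * 1.3 = 9.23 mm^2
TS = force / area = 205.6 / 9.23 = 22.28 MPa

22.28 MPa


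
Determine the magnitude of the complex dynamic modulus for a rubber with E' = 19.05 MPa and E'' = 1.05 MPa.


|E*| = sqrt(E'^2 + E''^2)
= sqrt(19.05^2 + 1.05^2)
= sqrt(362.9025 + 1.1025)
= 19.079 MPa

19.079 MPa


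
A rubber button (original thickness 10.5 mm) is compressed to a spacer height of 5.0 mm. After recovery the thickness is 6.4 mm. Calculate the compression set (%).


CS = (t0 - recovered) / (t0 - ts) * 100
= (10.5 - 6.4) / (10.5 - 5.0) * 100
= 4.1 / 5.5 * 100
= 74.5%

74.5%


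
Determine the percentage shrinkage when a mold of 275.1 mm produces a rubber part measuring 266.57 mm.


Shrinkage = (mold - part) / mold * 100
= (275.1 - 266.57) / 275.1 * 100
= 8.53 / 275.1 * 100
= 3.1%

3.1%


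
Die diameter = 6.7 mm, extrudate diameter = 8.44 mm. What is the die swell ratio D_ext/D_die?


Die swell ratio = D_extrudate / D_die
= 8.44 / 6.7
= 1.26

Die swell = 1.26


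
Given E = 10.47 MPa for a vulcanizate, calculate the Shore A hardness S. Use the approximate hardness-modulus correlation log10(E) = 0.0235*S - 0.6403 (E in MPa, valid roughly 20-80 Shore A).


log10(E) = 0.0235*S - 0.6403  =>  S = (log10(E) + 0.6403) / 0.0235
log10(10.47) = 1.019947
S = (1.019947 + 0.6403) / 0.0235 = 1.660247 / 0.0235
S = 70.6

Shore A = 70.6


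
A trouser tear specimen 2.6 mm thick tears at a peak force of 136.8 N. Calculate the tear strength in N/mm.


Tear strength = force / thickness
= 136.8 / 2.6
= 52.62 N/mm

52.62 N/mm


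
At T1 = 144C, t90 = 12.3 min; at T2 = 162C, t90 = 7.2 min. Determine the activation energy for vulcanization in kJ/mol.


T1 = 417.15 K, T2 = 435.15 K
1/T1 - 1/T2 = 9.9161e-05
ln(t1/t2) = ln(12.3/7.2) = 0.5355
Ea = 8.314 * 0.5355 / 9.9161e-05 = 44899.6562 J/mol
Ea = 44.9 kJ/mol

44.9 kJ/mol


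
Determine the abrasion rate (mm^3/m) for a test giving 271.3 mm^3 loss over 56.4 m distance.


Rate = volume_loss / distance
= 271.3 / 56.4
= 4.81 mm^3/m

4.81 mm^3/m


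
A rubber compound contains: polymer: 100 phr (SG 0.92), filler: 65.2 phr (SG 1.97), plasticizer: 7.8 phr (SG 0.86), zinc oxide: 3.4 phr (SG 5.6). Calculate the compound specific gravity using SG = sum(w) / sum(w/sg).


Sum of weights = 176.4
Volume contributions:
  polymer: 100/0.92 = 108.6957
  filler: 65.2/1.97 = 33.0964
  plasticizer: 7.8/0.86 = 9.0698
  zinc oxide: 3.4/5.6 = 0.6071
Sum of volumes = 151.4690
SG = 176.4 / 151.4690 = 1.165

SG = 1.165


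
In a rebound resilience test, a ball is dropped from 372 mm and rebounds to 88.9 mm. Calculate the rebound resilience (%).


Resilience = h_rebound / h_drop * 100
= 88.9 / 372 * 100
= 23.9%

23.9%


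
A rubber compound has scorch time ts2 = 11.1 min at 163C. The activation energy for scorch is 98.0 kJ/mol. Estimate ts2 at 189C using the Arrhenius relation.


Convert temperatures: T1 = 163 + 273.15 = 436.15 K, T2 = 189 + 273.15 = 462.15 K
ts2_new = 11.1 * exp(98000 / 8.314 * (1/462.15 - 1/436.15))
1/T2 - 1/T1 = -1.2899e-04
ts2_new = 2.43 min

2.43 min


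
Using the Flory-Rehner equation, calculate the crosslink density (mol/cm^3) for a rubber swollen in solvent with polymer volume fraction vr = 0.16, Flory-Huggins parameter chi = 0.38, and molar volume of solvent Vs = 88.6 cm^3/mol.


ln(1 - vr) = ln(1 - 0.16) = -0.1744
Numerator = -((-0.1744) + 0.16 + 0.38 * 0.16^2) = 0.0046
Denominator = 88.6 * (0.16^(1/3) - 0.16/2) = 41.0115
nu = 0.0046 / 41.0115 = 1.1278e-04 mol/cm^3

1.1278e-04 mol/cm^3


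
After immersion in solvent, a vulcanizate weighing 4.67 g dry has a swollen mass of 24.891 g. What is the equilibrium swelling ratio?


Q = W_swollen / W_dry
Q = 24.891 / 4.67
Q = 5.33

Q = 5.33


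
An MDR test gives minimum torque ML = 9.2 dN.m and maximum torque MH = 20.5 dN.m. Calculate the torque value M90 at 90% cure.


M90 = ML + 0.9 * (MH - ML)
M90 = 9.2 + 0.9 * (20.5 - 9.2)
M90 = 9.2 + 0.9 * 11.3
M90 = 19.37 dN.m

19.37 dN.m


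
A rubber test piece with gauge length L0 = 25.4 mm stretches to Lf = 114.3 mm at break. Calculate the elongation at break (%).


Elongation = (Lf - L0) / L0 * 100
= (114.3 - 25.4) / 25.4 * 100
= 88.9 / 25.4 * 100
= 350.0%

350.0%


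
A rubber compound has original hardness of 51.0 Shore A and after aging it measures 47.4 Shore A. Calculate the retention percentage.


Retention = aged / original * 100
= 47.4 / 51.0 * 100
= 92.9%

92.9%


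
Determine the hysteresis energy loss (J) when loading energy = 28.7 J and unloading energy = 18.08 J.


Hysteresis loss = loading - unloading
= 28.7 - 18.08
= 10.62 J

10.62 J


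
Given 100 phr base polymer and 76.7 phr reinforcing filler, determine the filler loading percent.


Filler % = filler / (rubber + filler) * 100
= 76.7 / (100 + 76.7) * 100
= 76.7 / 176.7 * 100
= 43.41%

43.41%


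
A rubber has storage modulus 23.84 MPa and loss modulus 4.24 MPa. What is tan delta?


tan delta = E'' / E'
= 4.24 / 23.84
= 0.1779

tan delta = 0.1779


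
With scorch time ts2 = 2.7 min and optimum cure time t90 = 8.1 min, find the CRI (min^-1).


CRI = 100 / (t90 - ts2)
= 100 / (8.1 - 2.7)
= 100 / 5.4
= 18.52 min^-1

18.52 min^-1


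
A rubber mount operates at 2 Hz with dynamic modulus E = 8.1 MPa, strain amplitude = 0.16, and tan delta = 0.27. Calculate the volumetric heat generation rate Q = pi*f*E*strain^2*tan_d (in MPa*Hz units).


Q = pi * f * E * strain^2 * tan_d
= pi * 2 * 8.1 * 0.16^2 * 0.27
= pi * 2 * 8.1 * 0.0256 * 0.27
= 0.3518

Q = 0.3518


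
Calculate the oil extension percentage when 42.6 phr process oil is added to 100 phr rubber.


Oil % = oil / (100 + oil) * 100
= 42.6 / (100 + 42.6) * 100
= 42.6 / 142.6 * 100
= 29.87%

29.87%


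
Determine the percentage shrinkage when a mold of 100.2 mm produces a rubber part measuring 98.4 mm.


Shrinkage = (mold - part) / mold * 100
= (100.2 - 98.4) / 100.2 * 100
= 1.8 / 100.2 * 100
= 1.8%

1.8%


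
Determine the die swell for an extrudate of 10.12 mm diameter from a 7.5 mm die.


Die swell ratio = D_extrudate / D_die
= 10.12 / 7.5
= 1.349

Die swell = 1.349


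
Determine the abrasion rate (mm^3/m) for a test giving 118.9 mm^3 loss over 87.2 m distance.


Rate = volume_loss / distance
= 118.9 / 87.2
= 1.364 mm^3/m

1.364 mm^3/m


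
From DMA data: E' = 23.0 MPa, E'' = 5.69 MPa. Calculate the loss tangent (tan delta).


tan delta = E'' / E'
= 5.69 / 23.0
= 0.2474

tan delta = 0.2474


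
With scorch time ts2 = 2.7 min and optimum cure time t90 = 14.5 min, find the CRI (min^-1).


CRI = 100 / (t90 - ts2)
= 100 / (14.5 - 2.7)
= 100 / 11.8
= 8.47 min^-1

8.47 min^-1


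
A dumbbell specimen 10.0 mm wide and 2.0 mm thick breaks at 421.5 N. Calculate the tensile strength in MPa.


Area = width * thickness = 10.0 * 2.0 = 20.0 mm^2
TS = force / area = 421.5 / 20.0 = 21.07 MPa

21.07 MPa


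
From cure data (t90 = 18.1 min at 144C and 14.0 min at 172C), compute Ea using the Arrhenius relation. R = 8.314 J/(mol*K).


T1 = 417.15 K, T2 = 445.15 K
1/T1 - 1/T2 = 1.5079e-04
ln(t1/t2) = ln(18.1/14.0) = 0.2569
Ea = 8.314 * 0.2569 / 1.5079e-04 = 14162.4365 J/mol
Ea = 14.16 kJ/mol

14.16 kJ/mol


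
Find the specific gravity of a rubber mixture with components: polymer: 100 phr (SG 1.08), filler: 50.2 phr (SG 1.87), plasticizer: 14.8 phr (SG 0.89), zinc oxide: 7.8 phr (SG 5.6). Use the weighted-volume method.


Sum of weights = 172.8
Volume contributions:
  polymer: 100/1.08 = 92.5926
  filler: 50.2/1.87 = 26.8449
  plasticizer: 14.8/0.89 = 16.6292
  zinc oxide: 7.8/5.6 = 1.3929
Sum of volumes = 137.4596
SG = 172.8 / 137.4596 = 1.257

SG = 1.257


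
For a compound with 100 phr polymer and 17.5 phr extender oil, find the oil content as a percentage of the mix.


Oil % = oil / (100 + oil) * 100
= 17.5 / (100 + 17.5) * 100
= 17.5 / 117.5 * 100
= 14.89%

14.89%


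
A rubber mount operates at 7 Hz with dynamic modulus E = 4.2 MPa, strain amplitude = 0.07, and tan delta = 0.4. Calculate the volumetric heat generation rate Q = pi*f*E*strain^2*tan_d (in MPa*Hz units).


Q = pi * f * E * strain^2 * tan_d
= pi * 7 * 4.2 * 0.07^2 * 0.4
= pi * 7 * 4.2 * 0.0049 * 0.4
= 0.1810

Q = 0.1810


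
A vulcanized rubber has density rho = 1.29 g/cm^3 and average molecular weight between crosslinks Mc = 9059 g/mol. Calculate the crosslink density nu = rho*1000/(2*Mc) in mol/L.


nu = rho * 1000 / (2 * Mc)
nu = 1.29 * 1000 / (2 * 9059)
nu = 1290.0 / 18118
nu = 0.0712 mol/L

0.0712 mol/L


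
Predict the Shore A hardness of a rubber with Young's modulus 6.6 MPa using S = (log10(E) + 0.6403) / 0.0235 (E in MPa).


log10(E) = 0.0235*S - 0.6403  =>  S = (log10(E) + 0.6403) / 0.0235
log10(6.6) = 0.819544
S = (0.819544 + 0.6403) / 0.0235 = 1.459844 / 0.0235
S = 62.1

Shore A = 62.1


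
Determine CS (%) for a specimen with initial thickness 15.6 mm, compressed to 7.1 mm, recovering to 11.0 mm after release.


CS = (t0 - recovered) / (t0 - ts) * 100
= (15.6 - 11.0) / (15.6 - 7.1) * 100
= 4.6 / 8.5 * 100
= 54.1%

54.1%


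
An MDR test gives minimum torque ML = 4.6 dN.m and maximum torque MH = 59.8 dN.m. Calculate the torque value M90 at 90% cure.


M90 = ML + 0.9 * (MH - ML)
M90 = 4.6 + 0.9 * (59.8 - 4.6)
M90 = 4.6 + 0.9 * 55.2
M90 = 54.28 dN.m

54.28 dN.m


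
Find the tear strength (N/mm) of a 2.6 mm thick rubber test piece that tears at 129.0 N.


Tear strength = force / thickness
= 129.0 / 2.6
= 49.62 N/mm

49.62 N/mm


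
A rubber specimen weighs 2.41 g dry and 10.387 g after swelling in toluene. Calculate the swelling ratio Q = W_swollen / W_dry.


Q = W_swollen / W_dry
Q = 10.387 / 2.41
Q = 4.31

Q = 4.31


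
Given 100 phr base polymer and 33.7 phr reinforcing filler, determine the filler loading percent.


Filler % = filler / (rubber + filler) * 100
= 33.7 / (100 + 33.7) * 100
= 33.7 / 133.7 * 100
= 25.21%

25.21%


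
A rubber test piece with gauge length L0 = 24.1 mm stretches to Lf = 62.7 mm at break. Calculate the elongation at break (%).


Elongation = (Lf - L0) / L0 * 100
= (62.7 - 24.1) / 24.1 * 100
= 38.6 / 24.1 * 100
= 160.2%

160.2%


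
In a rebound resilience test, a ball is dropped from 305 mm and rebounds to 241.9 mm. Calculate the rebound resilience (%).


Resilience = h_rebound / h_drop * 100
= 241.9 / 305 * 100
= 79.3%

79.3%


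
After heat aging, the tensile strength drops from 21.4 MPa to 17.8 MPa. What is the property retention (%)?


Retention = aged / original * 100
= 17.8 / 21.4 * 100
= 83.2%

83.2%


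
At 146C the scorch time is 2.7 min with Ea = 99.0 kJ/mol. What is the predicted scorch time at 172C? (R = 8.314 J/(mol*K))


Convert temperatures: T1 = 146 + 273.15 = 419.15 K, T2 = 172 + 273.15 = 445.15 K
ts2_new = 2.7 * exp(99000 / 8.314 * (1/445.15 - 1/419.15))
1/T2 - 1/T1 = -1.3935e-04
ts2_new = 0.51 min

0.51 min


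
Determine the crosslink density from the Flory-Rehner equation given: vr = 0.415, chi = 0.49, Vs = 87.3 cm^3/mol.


ln(1 - vr) = ln(1 - 0.415) = -0.5361
Numerator = -((-0.5361) + 0.415 + 0.49 * 0.415^2) = 0.0368
Denominator = 87.3 * (0.415^(1/3) - 0.415/2) = 47.0026
nu = 0.0368 / 47.0026 = 7.8194e-04 mol/cm^3

7.8194e-04 mol/cm^3


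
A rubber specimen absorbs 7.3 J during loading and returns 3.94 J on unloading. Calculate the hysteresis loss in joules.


Hysteresis loss = loading - unloading
= 7.3 - 3.94
= 3.36 J

3.36 J


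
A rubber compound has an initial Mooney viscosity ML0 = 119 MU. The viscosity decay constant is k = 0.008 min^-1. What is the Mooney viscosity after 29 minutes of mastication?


ML = ML0 * exp(-k * t)
ML = 119 * exp(-0.008 * 29)
ML = 119 * 0.7929
ML = 94.36 MU

94.36 MU


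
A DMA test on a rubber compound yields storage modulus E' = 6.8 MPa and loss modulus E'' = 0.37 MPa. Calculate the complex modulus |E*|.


|E*| = sqrt(E'^2 + E''^2)
= sqrt(6.8^2 + 0.37^2)
= sqrt(46.2400 + 0.1369)
= 6.81 MPa

6.81 MPa


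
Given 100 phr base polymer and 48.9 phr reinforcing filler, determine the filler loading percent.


Filler % = filler / (rubber + filler) * 100
= 48.9 / (100 + 48.9) * 100
= 48.9 / 148.9 * 100
= 32.84%

32.84%


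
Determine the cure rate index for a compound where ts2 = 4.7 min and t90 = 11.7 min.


CRI = 100 / (t90 - ts2)
= 100 / (11.7 - 4.7)
= 100 / 7.0
= 14.29 min^-1

14.29 min^-1


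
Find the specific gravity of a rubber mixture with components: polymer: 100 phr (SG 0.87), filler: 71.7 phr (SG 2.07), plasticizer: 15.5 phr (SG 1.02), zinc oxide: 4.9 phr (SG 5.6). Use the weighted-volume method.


Sum of weights = 192.1
Volume contributions:
  polymer: 100/0.87 = 114.9425
  filler: 71.7/2.07 = 34.6377
  plasticizer: 15.5/1.02 = 15.1961
  zinc oxide: 4.9/5.6 = 0.8750
Sum of volumes = 165.6513
SG = 192.1 / 165.6513 = 1.16

SG = 1.16


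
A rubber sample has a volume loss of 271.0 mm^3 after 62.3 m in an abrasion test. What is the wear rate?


Rate = volume_loss / distance
= 271.0 / 62.3
= 4.35 mm^3/m

4.35 mm^3/m


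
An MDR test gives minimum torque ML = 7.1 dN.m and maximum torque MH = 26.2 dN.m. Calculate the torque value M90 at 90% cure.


M90 = ML + 0.9 * (MH - ML)
M90 = 7.1 + 0.9 * (26.2 - 7.1)
M90 = 7.1 + 0.9 * 19.1
M90 = 24.29 dN.m

24.29 dN.m


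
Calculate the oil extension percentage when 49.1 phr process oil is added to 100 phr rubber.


Oil % = oil / (100 + oil) * 100
= 49.1 / (100 + 49.1) * 100
= 49.1 / 149.1 * 100
= 32.93%

32.93%


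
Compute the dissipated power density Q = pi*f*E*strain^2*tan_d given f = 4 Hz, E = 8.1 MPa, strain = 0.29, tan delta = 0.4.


Q = pi * f * E * strain^2 * tan_d
= pi * 4 * 8.1 * 0.29^2 * 0.4
= pi * 4 * 8.1 * 0.0841 * 0.4
= 3.4241

Q = 3.4241


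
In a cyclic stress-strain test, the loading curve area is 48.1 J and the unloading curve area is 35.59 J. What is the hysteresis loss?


Hysteresis loss = loading - unloading
= 48.1 - 35.59
= 12.51 J

12.51 J


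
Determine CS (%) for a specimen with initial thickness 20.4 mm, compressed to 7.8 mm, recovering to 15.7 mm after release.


CS = (t0 - recovered) / (t0 - ts) * 100
= (20.4 - 15.7) / (20.4 - 7.8) * 100
= 4.7 / 12.6 * 100
= 37.3%

37.3%


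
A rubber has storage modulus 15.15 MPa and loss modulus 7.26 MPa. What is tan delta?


tan delta = E'' / E'
= 7.26 / 15.15
= 0.4792

tan delta = 0.4792


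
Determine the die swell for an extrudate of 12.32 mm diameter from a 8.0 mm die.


Die swell ratio = D_extrudate / D_die
= 12.32 / 8.0
= 1.54

Die swell = 1.54


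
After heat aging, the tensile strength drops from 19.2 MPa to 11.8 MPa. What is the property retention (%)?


Retention = aged / original * 100
= 11.8 / 19.2 * 100
= 61.5%

61.5%


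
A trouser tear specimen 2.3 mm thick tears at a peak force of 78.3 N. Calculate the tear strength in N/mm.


Tear strength = force / thickness
= 78.3 / 2.3
= 34.04 N/mm

34.04 N/mm


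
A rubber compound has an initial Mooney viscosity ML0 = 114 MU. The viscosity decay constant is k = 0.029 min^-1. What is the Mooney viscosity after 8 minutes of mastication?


ML = ML0 * exp(-k * t)
ML = 114 * exp(-0.029 * 8)
ML = 114 * 0.7929
ML = 90.4 MU

90.4 MU


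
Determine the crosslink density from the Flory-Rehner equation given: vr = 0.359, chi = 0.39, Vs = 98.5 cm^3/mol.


ln(1 - vr) = ln(1 - 0.359) = -0.4447
Numerator = -((-0.4447) + 0.359 + 0.39 * 0.359^2) = 0.0355
Denominator = 98.5 * (0.359^(1/3) - 0.359/2) = 52.3251
nu = 0.0355 / 52.3251 = 6.7773e-04 mol/cm^3

6.7773e-04 mol/cm^3


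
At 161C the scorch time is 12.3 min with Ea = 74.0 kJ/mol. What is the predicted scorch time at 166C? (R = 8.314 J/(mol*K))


Convert temperatures: T1 = 161 + 273.15 = 434.15 K, T2 = 166 + 273.15 = 439.15 K
ts2_new = 12.3 * exp(74000 / 8.314 * (1/439.15 - 1/434.15))
1/T2 - 1/T1 = -2.6225e-05
ts2_new = 9.74 min

9.74 min


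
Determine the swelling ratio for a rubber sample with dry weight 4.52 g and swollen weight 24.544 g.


Q = W_swollen / W_dry
Q = 24.544 / 4.52
Q = 5.43

Q = 5.43


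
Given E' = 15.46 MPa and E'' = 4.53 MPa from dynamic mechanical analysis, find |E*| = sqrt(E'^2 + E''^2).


|E*| = sqrt(E'^2 + E''^2)
= sqrt(15.46^2 + 4.53^2)
= sqrt(239.0116 + 20.5209)
= 16.11 MPa

16.11 MPa


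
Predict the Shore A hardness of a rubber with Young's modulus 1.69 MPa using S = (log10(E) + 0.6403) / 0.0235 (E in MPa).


log10(E) = 0.0235*S - 0.6403  =>  S = (log10(E) + 0.6403) / 0.0235
log10(1.69) = 0.227887
S = (0.227887 + 0.6403) / 0.0235 = 0.868187 / 0.0235
S = 36.9

Shore A = 36.9


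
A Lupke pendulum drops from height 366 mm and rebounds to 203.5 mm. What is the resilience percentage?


Resilience = h_rebound / h_drop * 100
= 203.5 / 366 * 100
= 55.6%

55.6%


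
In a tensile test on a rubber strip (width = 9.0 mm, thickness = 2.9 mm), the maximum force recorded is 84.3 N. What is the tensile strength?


Area = width * thickness = 9.0 * 2.9 = 26.1 mm^2
TS = force / area = 84.3 / 26.1 = 3.23 MPa

3.23 MPa


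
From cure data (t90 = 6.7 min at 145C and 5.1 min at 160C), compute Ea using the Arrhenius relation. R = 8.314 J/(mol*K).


T1 = 418.15 K, T2 = 433.15 K
1/T1 - 1/T2 = 8.2817e-05
ln(t1/t2) = ln(6.7/5.1) = 0.2729
Ea = 8.314 * 0.2729 / 8.2817e-05 = 27393.0365 J/mol
Ea = 27.39 kJ/mol

27.39 kJ/mol


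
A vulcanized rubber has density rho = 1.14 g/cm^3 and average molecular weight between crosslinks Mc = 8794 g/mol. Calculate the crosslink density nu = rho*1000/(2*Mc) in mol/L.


nu = rho * 1000 / (2 * Mc)
nu = 1.14 * 1000 / (2 * 8794)
nu = 1140.0 / 17588
nu = 0.0648 mol/L

0.0648 mol/L


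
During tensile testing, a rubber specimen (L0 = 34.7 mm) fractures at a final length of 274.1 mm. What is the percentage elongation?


Elongation = (Lf - L0) / L0 * 100
= (274.1 - 34.7) / 34.7 * 100
= 239.4 / 34.7 * 100
= 689.9%

689.9%


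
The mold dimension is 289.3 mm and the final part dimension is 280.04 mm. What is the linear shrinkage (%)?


Shrinkage = (mold - part) / mold * 100
= (289.3 - 280.04) / 289.3 * 100
= 9.26 / 289.3 * 100
= 3.2%

3.2%


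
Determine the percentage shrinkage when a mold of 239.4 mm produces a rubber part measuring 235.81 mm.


Shrinkage = (mold - part) / mold * 100
= (239.4 - 235.81) / 239.4 * 100
= 3.59 / 239.4 * 100
= 1.5%

1.5%


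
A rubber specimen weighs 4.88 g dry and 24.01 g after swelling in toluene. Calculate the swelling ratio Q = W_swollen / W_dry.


Q = W_swollen / W_dry
Q = 24.01 / 4.88
Q = 4.92

Q = 4.92


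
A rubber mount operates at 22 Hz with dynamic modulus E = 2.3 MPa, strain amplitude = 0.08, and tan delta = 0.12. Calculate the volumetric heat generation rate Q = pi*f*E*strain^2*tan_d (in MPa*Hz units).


Q = pi * f * E * strain^2 * tan_d
= pi * 22 * 2.3 * 0.08^2 * 0.12
= pi * 22 * 2.3 * 0.0064 * 0.12
= 0.1221

Q = 0.1221


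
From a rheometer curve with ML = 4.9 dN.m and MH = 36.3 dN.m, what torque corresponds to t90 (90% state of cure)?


M90 = ML + 0.9 * (MH - ML)
M90 = 4.9 + 0.9 * (36.3 - 4.9)
M90 = 4.9 + 0.9 * 31.4
M90 = 33.16 dN.m

33.16 dN.m


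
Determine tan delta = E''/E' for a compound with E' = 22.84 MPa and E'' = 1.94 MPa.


tan delta = E'' / E'
= 1.94 / 22.84
= 0.0849

tan delta = 0.0849


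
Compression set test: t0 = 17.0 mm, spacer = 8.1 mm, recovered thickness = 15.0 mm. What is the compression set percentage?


CS = (t0 - recovered) / (t0 - ts) * 100
= (17.0 - 15.0) / (17.0 - 8.1) * 100
= 2.0 / 8.9 * 100
= 22.5%

22.5%


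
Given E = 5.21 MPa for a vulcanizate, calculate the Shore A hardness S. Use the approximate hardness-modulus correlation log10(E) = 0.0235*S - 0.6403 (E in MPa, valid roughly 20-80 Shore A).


log10(E) = 0.0235*S - 0.6403  =>  S = (log10(E) + 0.6403) / 0.0235
log10(5.21) = 0.716838
S = (0.716838 + 0.6403) / 0.0235 = 1.357138 / 0.0235
S = 57.8

Shore A = 57.8


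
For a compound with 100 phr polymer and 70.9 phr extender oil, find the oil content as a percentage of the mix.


Oil % = oil / (100 + oil) * 100
= 70.9 / (100 + 70.9) * 100
= 70.9 / 170.9 * 100
= 41.49%

41.49%


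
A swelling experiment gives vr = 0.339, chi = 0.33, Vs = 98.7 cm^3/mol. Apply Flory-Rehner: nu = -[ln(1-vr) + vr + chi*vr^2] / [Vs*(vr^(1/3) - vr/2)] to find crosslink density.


ln(1 - vr) = ln(1 - 0.339) = -0.4140
Numerator = -((-0.4140) + 0.339 + 0.33 * 0.339^2) = 0.0371
Denominator = 98.7 * (0.339^(1/3) - 0.339/2) = 52.0907
nu = 0.0371 / 52.0907 = 7.1179e-04 mol/cm^3

7.1179e-04 mol/cm^3


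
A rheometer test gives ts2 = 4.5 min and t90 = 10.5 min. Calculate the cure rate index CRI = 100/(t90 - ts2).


CRI = 100 / (t90 - ts2)
= 100 / (10.5 - 4.5)
= 100 / 6.0
= 16.67 min^-1

16.67 min^-1


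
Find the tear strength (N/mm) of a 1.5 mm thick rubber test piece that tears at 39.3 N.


Tear strength = force / thickness
= 39.3 / 1.5
= 26.2 N/mm

26.2 N/mm


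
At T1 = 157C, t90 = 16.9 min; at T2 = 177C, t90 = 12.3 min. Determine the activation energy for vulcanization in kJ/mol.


T1 = 430.15 K, T2 = 450.15 K
1/T1 - 1/T2 = 1.0329e-04
ln(t1/t2) = ln(16.9/12.3) = 0.3177
Ea = 8.314 * 0.3177 / 1.0329e-04 = 25573.7285 J/mol
Ea = 25.57 kJ/mol

25.57 kJ/mol


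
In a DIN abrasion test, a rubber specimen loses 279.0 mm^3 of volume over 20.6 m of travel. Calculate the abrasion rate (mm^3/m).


Rate = volume_loss / distance
= 279.0 / 20.6
= 13.544 mm^3/m

13.544 mm^3/m


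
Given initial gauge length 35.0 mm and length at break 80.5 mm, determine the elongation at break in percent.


Elongation = (Lf - L0) / L0 * 100
= (80.5 - 35.0) / 35.0 * 100
= 45.5 / 35.0 * 100
= 130.0%

130.0%


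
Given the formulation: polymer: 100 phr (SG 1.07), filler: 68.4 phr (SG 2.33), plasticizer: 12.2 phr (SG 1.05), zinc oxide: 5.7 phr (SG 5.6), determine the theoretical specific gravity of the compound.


Sum of weights = 186.3
Volume contributions:
  polymer: 100/1.07 = 93.4579
  filler: 68.4/2.33 = 29.3562
  plasticizer: 12.2/1.05 = 11.6190
  zinc oxide: 5.7/5.6 = 1.0179
Sum of volumes = 135.4511
SG = 186.3 / 135.4511 = 1.375

SG = 1.375


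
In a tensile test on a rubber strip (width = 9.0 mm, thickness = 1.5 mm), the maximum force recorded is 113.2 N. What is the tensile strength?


Area = width * thickness = 9.0 * 1.5 = 13.5 mm^2
TS = force / area = 113.2 / 13.5 = 8.39 MPa

8.39 MPa


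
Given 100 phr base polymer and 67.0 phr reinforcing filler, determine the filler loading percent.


Filler % = filler / (rubber + filler) * 100
= 67.0 / (100 + 67.0) * 100
= 67.0 / 167.0 * 100
= 40.12%

40.12%


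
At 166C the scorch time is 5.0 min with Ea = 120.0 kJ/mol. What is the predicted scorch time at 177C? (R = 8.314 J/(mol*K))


Convert temperatures: T1 = 166 + 273.15 = 439.15 K, T2 = 177 + 273.15 = 450.15 K
ts2_new = 5.0 * exp(120000 / 8.314 * (1/450.15 - 1/439.15))
1/T2 - 1/T1 = -5.5645e-05
ts2_new = 2.24 min

2.24 min


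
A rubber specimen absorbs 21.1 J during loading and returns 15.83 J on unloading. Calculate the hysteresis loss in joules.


Hysteresis loss = loading - unloading
= 21.1 - 15.83
= 5.27 J

5.27 J


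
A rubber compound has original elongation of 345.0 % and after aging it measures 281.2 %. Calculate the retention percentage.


Retention = aged / original * 100
= 281.2 / 345.0 * 100
= 81.5%

81.5%


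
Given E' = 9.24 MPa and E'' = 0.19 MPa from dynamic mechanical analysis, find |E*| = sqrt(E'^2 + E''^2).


|E*| = sqrt(E'^2 + E''^2)
= sqrt(9.24^2 + 0.19^2)
= sqrt(85.3776 + 0.0361)
= 9.242 MPa

9.242 MPa


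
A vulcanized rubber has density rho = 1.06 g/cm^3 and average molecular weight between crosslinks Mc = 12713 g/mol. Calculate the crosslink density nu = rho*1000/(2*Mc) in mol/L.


nu = rho * 1000 / (2 * Mc)
nu = 1.06 * 1000 / (2 * 12713)
nu = 1060.0 / 25426
nu = 0.0417 mol/L

0.0417 mol/L


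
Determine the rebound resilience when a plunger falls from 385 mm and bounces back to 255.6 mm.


Resilience = h_rebound / h_drop * 100
= 255.6 / 385 * 100
= 66.4%

66.4%


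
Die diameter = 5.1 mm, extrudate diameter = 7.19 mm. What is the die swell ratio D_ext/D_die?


Die swell ratio = D_extrudate / D_die
= 7.19 / 5.1
= 1.41

Die swell = 1.41


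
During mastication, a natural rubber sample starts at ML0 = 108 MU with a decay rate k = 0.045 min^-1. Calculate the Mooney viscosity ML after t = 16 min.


ML = ML0 * exp(-k * t)
ML = 108 * exp(-0.045 * 16)
ML = 108 * 0.4868
ML = 52.57 MU

52.57 MU


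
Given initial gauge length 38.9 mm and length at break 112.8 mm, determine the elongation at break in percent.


Elongation = (Lf - L0) / L0 * 100
= (112.8 - 38.9) / 38.9 * 100
= 73.9 / 38.9 * 100
= 190.0%

190.0%


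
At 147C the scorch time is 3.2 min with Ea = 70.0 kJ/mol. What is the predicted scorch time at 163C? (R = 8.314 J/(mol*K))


Convert temperatures: T1 = 147 + 273.15 = 420.15 K, T2 = 163 + 273.15 = 436.15 K
ts2_new = 3.2 * exp(70000 / 8.314 * (1/436.15 - 1/420.15))
1/T2 - 1/T1 = -8.7313e-05
ts2_new = 1.53 min

1.53 min


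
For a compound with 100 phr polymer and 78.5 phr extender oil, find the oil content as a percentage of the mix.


Oil % = oil / (100 + oil) * 100
= 78.5 / (100 + 78.5) * 100
= 78.5 / 178.5 * 100
= 43.98%

43.98%


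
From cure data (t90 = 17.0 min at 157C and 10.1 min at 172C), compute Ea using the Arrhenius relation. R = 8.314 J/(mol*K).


T1 = 430.15 K, T2 = 445.15 K
1/T1 - 1/T2 = 7.8337e-05
ln(t1/t2) = ln(17.0/10.1) = 0.5207
Ea = 8.314 * 0.5207 / 7.8337e-05 = 55260.4259 J/mol
Ea = 55.26 kJ/mol

55.26 kJ/mol


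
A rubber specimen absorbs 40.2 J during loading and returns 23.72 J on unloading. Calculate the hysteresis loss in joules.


Hysteresis loss = loading - unloading
= 40.2 - 23.72
= 16.48 J

16.48 J


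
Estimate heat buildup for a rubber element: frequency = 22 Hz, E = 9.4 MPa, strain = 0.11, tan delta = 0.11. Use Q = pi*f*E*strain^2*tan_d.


Q = pi * f * E * strain^2 * tan_d
= pi * 22 * 9.4 * 0.11^2 * 0.11
= pi * 22 * 9.4 * 0.0121 * 0.11
= 0.8647

Q = 0.8647


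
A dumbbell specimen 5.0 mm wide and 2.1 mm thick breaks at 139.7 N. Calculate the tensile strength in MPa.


Area = width * thickness = 5.0 * 2.1 = 10.5 mm^2
TS = force / area = 139.7 / 10.5 = 13.3 MPa

13.3 MPa


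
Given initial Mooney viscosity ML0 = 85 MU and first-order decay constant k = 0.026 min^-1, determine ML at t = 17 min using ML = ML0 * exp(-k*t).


ML = ML0 * exp(-k * t)
ML = 85 * exp(-0.026 * 17)
ML = 85 * 0.6427
ML = 54.63 MU

54.63 MU


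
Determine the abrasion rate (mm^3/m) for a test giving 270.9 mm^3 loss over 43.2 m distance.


Rate = volume_loss / distance
= 270.9 / 43.2
= 6.271 mm^3/m

6.271 mm^3/m
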